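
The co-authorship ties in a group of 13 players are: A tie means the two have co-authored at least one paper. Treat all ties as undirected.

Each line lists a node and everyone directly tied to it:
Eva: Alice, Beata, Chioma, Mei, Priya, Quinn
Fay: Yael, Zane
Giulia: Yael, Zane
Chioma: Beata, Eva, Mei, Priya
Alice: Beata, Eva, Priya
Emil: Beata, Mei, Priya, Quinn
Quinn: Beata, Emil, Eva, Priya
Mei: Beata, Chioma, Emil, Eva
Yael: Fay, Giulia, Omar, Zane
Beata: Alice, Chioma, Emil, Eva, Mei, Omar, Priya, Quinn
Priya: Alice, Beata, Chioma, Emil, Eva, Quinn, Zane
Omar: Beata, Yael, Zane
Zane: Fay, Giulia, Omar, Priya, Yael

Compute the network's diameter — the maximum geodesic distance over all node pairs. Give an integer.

4

Eccentricity of each node (its greatest distance to any other): Alice:3, Beata:3, Chioma:3, Emil:3, Eva:3, Fay:4, Giulia:4, Mei:4, Omar:2, Priya:2, Quinn:3, Yael:3, Zane:3.
The maximum eccentricity is 4, realized for instance by the pair Mei–Fay via Mei – Beata – Omar – Yael – Fay. So the diameter is 4.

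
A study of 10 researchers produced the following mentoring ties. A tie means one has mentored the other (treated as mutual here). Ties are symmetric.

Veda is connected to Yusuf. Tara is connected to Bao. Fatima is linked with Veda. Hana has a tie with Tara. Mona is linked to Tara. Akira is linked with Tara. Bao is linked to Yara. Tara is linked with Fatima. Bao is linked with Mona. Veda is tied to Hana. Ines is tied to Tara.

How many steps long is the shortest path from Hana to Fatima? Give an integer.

2

One shortest route is Hana – Tara – Fatima, which uses 2 edges, and Hana and Fatima are not directly tied, so nothing shorter exists. So d(Hana,Fatima) = 2.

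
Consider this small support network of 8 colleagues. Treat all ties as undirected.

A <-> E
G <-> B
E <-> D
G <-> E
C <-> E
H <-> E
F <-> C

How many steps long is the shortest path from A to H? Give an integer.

2

One shortest route is A – E – H, which uses 2 edges, and A and H are not directly tied, so nothing shorter exists. So d(A,H) = 2.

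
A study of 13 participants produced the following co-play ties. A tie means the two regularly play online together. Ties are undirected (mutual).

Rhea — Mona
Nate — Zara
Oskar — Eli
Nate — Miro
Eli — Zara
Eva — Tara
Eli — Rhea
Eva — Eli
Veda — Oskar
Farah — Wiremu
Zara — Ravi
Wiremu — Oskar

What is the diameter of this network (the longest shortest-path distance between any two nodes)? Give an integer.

6

Eccentricity of each node (its greatest distance to any other): Eli:3, Eva:4, Farah:6, Miro:6, Mona:5, Nate:5, Oskar:4, Ravi:5, Rhea:4, Tara:5, Veda:5, Wiremu:5, Zara:4.
The maximum eccentricity is 6, realized for instance by the pair Farah–Miro via Farah – Wiremu – Oskar – Eli – Zara – Nate – Miro. So the diameter is 6.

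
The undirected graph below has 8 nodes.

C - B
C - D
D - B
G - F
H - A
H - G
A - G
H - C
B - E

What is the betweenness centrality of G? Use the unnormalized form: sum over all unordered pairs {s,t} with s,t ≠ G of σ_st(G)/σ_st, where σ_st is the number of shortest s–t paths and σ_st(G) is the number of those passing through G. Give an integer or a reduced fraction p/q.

6

Pairs whose geodesics pass through G — A–F: 1; H–F: 1; F–C: 1; F–D: 1; F–B: 1; F–E: 1.
All other pairs contribute 0.
Summing the contributions gives betweenness(G) = 6.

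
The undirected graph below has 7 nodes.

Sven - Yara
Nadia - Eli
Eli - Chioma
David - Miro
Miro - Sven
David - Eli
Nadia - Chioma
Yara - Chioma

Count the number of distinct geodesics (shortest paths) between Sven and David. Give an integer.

The shortest distance is 2, and the only length-2 path is Sven–Miro–David. So there is exactly 1 shortest path.

1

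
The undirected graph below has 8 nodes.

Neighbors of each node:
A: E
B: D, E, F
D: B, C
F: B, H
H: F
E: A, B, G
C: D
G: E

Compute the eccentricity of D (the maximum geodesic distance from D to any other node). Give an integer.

3

Distances from D: A:3, B:1, C:1, E:2, F:2, G:3, H:3.
The largest is 3 (to H, G, and A), so the eccentricity of D is 3.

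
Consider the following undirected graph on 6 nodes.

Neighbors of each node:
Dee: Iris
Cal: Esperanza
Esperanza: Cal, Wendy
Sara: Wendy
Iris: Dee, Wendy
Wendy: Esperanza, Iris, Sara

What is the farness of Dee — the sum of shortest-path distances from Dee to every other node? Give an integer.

13

Distances from Dee: Cal:4, Esperanza:3, Iris:1, Sara:3, Wendy:2.
Sum = 4 + 3 + 1 + 3 + 2 = 13.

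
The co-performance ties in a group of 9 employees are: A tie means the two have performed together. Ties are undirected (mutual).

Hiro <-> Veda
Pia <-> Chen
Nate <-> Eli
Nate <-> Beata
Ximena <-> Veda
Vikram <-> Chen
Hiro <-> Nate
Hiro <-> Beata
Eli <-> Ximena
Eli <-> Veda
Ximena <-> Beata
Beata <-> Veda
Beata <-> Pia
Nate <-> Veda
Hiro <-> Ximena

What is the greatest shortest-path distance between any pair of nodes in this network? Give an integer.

Eccentricity of each node (its greatest distance to any other): Beata:3, Chen:4, Eli:5, Hiro:4, Nate:4, Pia:3, Veda:4, Vikram:5, Ximena:4.
The maximum eccentricity is 5, realized for instance by the pair Eli–Vikram via Eli – Nate – Beata – Pia – Chen – Vikram. So the diameter is 5.

5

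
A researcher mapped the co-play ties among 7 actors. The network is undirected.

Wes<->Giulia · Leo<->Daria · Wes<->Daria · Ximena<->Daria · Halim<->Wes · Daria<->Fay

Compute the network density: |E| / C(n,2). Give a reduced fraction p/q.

There are 6 edges and 7 nodes, so the maximum possible is C(7,2) = 21.
Density = 6/21 = 2/7.

2/7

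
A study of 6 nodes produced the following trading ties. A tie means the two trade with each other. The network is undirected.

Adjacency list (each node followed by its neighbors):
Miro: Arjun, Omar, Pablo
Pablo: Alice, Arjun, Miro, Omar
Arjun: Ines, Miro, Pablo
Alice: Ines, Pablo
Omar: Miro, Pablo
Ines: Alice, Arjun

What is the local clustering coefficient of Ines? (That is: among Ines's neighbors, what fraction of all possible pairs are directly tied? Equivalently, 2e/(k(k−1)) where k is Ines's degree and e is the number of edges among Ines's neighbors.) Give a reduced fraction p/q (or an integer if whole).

0

Ines's neighbors: Alice and Arjun (k = 2).
Possible neighbor pairs: C(2,2) = 1. Edges among them: none → e = 0.
Clustering(Ines) = 0/1.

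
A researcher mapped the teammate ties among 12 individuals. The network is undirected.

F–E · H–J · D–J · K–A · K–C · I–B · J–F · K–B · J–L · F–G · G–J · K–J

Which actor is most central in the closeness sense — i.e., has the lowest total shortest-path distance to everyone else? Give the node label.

J

Farness (sum of distances to all others) for each node — A:29, B:27, C:29, D:27, E:34, F:24, G:25, H:27, I:37, J:17, K:19, L:27.
The smallest farness is 17, for J, so J has the highest closeness.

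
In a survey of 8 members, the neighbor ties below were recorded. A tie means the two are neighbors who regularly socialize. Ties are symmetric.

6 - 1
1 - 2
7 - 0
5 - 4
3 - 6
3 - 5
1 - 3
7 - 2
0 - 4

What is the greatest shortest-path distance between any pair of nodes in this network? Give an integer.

Eccentricity of each node (its greatest distance to any other): 0:4, 1:3, 2:3, 3:3, 4:3, 5:3, 6:4, 7:3.
The maximum eccentricity is 4, realized for instance by the pair 6–0 via 6 – 1 – 2 – 7 – 0. So the diameter is 4.

4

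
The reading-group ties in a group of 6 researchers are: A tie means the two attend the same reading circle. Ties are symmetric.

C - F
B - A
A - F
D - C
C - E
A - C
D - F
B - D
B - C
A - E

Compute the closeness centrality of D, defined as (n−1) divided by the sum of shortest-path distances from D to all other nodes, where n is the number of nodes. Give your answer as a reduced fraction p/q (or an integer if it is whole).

Distances from D: A:2, B:1, C:1, E:2, F:1. Sum = 7.
n = 6, so closeness = 5/7.

5/7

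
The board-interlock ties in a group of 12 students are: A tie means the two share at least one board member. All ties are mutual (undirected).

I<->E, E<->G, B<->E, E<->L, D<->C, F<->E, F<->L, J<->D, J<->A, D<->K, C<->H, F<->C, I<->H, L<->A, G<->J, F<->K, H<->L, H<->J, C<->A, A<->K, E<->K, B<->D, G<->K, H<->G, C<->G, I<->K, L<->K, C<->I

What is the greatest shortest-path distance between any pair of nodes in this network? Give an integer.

Eccentricity of each node (its greatest distance to any other): A:3, B:3, C:2, D:2, E:2, F:3, G:2, H:3, I:2, J:3, K:2, L:2.
The maximum eccentricity is 3, realized for instance by the pair J–F via J – D – K – F. So the diameter is 3.

3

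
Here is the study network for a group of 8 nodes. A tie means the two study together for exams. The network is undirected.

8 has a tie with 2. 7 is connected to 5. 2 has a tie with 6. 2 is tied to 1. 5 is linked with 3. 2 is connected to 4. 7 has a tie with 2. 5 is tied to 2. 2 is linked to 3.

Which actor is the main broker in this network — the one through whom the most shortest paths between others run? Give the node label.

Unnormalized betweenness of each node: 1:0, 2:37/2, 3:0, 4:0, 5:1/2, 6:0, 7:0, 8:0.
2 has the largest value, 37/2, making it the main broker — the node through which the most shortest paths run.

2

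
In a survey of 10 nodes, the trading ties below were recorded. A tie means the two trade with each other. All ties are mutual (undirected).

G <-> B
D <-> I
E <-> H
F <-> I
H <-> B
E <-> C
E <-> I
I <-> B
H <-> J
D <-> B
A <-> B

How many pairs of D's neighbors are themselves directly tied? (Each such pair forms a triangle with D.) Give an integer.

1

D's neighbors: B and I.
Neighbor pairs that are themselves tied: D–B–I. Each forms one triangle with D, for 1 in total.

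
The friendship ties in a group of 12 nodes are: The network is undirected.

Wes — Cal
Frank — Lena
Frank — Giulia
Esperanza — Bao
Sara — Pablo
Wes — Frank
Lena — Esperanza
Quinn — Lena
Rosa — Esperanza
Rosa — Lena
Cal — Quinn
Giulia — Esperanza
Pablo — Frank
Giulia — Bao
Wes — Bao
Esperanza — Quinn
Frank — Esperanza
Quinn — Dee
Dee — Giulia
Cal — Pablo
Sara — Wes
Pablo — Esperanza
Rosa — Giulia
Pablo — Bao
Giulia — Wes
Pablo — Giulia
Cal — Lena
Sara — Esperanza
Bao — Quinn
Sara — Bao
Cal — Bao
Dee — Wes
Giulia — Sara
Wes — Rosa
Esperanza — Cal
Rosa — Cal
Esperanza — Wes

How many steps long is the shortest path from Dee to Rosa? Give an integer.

One shortest route is Dee – Wes – Rosa, which uses 2 edges, and Dee and Rosa are not directly tied, so nothing shorter exists. So d(Dee,Rosa) = 2.

2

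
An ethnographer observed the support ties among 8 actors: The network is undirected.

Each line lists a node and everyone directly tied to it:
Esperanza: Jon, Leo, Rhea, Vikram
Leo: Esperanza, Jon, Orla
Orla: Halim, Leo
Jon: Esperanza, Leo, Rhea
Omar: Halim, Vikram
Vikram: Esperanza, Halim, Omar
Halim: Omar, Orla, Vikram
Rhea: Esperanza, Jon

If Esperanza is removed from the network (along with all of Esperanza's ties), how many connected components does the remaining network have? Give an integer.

Esperanza's neighbors (Jon, Leo, Rhea, and Vikram) remain reachable from one another through other ties, so the rest of the network stays in one piece.

1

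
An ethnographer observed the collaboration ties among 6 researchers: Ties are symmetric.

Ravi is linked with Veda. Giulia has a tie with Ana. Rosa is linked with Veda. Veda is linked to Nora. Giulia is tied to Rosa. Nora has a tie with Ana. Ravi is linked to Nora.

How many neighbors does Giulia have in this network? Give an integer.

Giulia is directly tied to Ana and Rosa. That is 2 neighbors, so the degree of Giulia is 2.

2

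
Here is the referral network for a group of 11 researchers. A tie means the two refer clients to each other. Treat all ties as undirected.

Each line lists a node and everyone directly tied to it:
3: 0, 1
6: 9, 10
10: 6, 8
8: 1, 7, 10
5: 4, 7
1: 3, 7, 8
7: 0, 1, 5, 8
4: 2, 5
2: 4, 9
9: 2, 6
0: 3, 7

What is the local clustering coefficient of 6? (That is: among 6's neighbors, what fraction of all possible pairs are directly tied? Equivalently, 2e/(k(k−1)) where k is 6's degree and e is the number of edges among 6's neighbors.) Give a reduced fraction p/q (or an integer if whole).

6's neighbors: 9 and 10 (k = 2).
Possible neighbor pairs: C(2,2) = 1. Edges among them: none → e = 0.
Clustering(6) = 0/1.

0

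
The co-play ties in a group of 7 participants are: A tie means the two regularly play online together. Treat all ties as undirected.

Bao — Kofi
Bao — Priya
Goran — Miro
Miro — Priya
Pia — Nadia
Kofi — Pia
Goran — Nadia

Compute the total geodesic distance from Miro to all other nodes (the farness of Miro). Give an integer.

Distances from Miro: Bao:2, Goran:1, Kofi:3, Nadia:2, Pia:3, Priya:1.
Sum = 2 + 1 + 3 + 2 + 3 + 1 = 12.

12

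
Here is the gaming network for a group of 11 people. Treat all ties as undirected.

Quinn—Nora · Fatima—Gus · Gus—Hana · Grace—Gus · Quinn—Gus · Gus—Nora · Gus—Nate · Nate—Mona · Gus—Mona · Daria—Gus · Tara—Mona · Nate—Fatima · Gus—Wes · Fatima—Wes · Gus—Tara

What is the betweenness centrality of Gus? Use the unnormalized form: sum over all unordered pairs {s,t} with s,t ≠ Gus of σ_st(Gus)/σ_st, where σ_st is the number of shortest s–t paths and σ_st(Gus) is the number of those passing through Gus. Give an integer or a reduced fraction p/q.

Pairs whose geodesics pass through Gus — Wes–Daria: 1; Wes–Quinn: 1; Wes–Grace: 1; Wes–Mona: 1; Wes–Hana: 1; Wes–Nate: 1/2; Wes–Nora: 1; Wes–Tara: 1; Daria–Quinn: 1; Daria–Grace: 1; Daria–Mona: 1; Daria–Hana: 1; Daria–Nate: 1; Daria–Nora: 1 … (+26 more pairs).
All other pairs contribute 0.
Summing the contributions gives betweenness(Gus) = 77/2.

77/2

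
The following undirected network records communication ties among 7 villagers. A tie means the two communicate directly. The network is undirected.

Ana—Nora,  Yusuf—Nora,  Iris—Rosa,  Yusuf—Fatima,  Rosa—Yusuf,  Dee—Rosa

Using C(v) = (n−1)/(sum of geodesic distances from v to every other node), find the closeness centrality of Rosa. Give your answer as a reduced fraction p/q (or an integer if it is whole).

3/5

Distances from Rosa: Ana:3, Dee:1, Fatima:2, Iris:1, Nora:2, Yusuf:1. Sum = 10.
n = 7, so closeness = 6/10 = 3/5.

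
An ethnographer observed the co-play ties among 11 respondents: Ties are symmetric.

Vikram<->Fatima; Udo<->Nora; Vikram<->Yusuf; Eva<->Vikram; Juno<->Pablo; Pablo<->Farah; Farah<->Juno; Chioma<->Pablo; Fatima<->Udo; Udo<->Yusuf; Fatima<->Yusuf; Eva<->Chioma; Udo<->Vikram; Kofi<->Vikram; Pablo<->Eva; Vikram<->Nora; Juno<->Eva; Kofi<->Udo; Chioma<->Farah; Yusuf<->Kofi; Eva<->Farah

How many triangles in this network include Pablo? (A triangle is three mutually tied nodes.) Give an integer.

Pablo's neighbors: Chioma, Eva, Farah, and Juno.
Neighbor pairs that are themselves tied: Pablo–Chioma–Eva; Pablo–Chioma–Farah; Pablo–Eva–Farah; Pablo–Eva–Juno; Pablo–Farah–Juno. Each forms one triangle with Pablo, for 5 in total.

5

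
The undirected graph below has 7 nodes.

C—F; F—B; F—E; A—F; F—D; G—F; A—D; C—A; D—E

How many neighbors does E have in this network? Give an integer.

E is directly tied to D and F. That is 2 neighbors, so the degree of E is 2.

2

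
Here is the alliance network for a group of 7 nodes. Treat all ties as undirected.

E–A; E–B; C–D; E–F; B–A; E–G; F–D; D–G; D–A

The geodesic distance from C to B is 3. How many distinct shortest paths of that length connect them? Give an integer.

1

The shortest distance is 3, and the only length-3 path is C–D–A–B. So there is exactly 1 shortest path.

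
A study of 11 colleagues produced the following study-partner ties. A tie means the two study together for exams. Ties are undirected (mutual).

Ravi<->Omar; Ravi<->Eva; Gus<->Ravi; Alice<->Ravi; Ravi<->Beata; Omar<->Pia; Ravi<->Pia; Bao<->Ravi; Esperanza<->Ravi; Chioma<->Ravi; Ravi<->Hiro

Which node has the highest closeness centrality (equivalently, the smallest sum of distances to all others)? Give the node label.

Farness (sum of distances to all others) for each node — Alice:19, Bao:19, Beata:19, Chioma:19, Esperanza:19, Eva:19, Gus:19, Hiro:19, Omar:18, Pia:18, Ravi:10.
The smallest farness is 10, for Ravi, so Ravi has the highest closeness.

Ravi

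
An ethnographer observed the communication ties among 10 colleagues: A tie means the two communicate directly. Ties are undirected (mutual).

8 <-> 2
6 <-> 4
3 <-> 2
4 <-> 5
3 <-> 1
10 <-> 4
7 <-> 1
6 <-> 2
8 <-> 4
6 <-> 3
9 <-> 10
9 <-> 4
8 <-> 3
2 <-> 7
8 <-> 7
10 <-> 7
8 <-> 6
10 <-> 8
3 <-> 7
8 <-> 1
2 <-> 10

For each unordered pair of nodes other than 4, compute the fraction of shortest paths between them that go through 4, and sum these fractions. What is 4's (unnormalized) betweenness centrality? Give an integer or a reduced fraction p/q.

Pairs whose geodesics pass through 4 — 2–5: 3/3; 10–6: 1/3; 10–5: 1; 6–9: 1; 6–5: 1; 1–9: 1/3; 1–5: 1; 3–9: 2/5; 3–5: 2/2; 8–9: 1/2; 8–5: 1; 7–5: 2/2; 9–5: 1.
All other pairs contribute 0.
Summing the contributions gives betweenness(4) = 317/30.

317/30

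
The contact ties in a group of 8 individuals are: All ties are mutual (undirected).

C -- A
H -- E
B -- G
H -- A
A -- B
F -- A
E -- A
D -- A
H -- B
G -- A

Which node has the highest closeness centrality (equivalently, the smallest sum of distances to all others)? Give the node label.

Farness (sum of distances to all others) for each node — A:7, B:11, C:13, D:13, E:12, F:13, G:12, H:11.
The smallest farness is 7, for A, so A has the highest closeness.

A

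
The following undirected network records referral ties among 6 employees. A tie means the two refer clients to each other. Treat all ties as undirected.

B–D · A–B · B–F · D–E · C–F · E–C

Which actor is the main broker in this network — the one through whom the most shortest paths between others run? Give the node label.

Unnormalized betweenness of each node: A:0, B:5, C:1, D:2, E:1, F:2.
B has the largest value, 5, making it the main broker — the node through which the most shortest paths run.

B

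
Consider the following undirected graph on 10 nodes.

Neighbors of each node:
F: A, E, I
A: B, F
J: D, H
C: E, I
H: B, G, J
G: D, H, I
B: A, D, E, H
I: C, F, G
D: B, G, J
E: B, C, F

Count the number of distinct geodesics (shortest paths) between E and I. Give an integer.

The shortest distance is 2. The length-2 paths are: E–F–I; E–C–I.
That gives 2 distinct shortest paths.

2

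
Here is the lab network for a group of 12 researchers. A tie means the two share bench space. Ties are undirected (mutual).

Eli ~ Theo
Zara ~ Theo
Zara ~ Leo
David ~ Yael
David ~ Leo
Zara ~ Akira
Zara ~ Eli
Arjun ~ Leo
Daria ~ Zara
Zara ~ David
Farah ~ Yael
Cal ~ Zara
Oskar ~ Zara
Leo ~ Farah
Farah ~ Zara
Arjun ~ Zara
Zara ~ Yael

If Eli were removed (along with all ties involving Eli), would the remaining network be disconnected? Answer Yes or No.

No

Even without Eli, every remaining node can still reach every other (the residual graph is connected), so Eli is not a cut vertex.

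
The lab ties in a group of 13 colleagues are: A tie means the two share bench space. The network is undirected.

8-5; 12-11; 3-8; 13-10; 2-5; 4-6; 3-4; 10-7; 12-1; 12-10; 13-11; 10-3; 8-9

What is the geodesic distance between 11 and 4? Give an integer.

4

One shortest route is 11 – 12 – 10 – 3 – 4, which uses 4 edges, and at distance 3 from 11 we only reach {3, 7}, which does not include 4. So d(11,4) = 4.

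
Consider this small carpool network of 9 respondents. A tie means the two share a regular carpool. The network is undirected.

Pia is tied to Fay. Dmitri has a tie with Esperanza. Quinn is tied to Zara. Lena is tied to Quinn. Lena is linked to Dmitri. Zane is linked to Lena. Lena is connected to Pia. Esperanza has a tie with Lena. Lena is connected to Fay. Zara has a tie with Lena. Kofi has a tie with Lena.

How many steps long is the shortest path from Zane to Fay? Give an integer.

2

One shortest route is Zane – Lena – Fay, which uses 2 edges, and Zane and Fay are not directly tied, so nothing shorter exists. So d(Zane,Fay) = 2.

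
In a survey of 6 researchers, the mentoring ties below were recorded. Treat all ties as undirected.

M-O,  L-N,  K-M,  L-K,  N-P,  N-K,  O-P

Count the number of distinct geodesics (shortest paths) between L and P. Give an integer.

The shortest distance is 2, and the only length-2 path is L–N–P. So there is exactly 1 shortest path.

1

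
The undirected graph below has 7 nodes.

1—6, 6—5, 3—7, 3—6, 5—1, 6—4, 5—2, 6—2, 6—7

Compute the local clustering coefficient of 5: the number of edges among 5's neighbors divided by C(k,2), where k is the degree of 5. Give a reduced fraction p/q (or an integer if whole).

2/3

5's neighbors: 1, 2, and 6 (k = 3).
Possible neighbor pairs: C(3,2) = 3. Edges among them: 1–6, 2–6 → e = 2.
Clustering(5) = 2/3.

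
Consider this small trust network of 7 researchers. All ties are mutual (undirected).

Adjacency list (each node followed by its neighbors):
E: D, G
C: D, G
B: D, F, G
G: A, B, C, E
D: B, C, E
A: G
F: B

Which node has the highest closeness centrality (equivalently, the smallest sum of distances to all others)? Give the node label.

Farness (sum of distances to all others) for each node — A:13, B:9, C:11, D:10, E:11, F:14, G:8.
The smallest farness is 8, for G, so G has the highest closeness.

G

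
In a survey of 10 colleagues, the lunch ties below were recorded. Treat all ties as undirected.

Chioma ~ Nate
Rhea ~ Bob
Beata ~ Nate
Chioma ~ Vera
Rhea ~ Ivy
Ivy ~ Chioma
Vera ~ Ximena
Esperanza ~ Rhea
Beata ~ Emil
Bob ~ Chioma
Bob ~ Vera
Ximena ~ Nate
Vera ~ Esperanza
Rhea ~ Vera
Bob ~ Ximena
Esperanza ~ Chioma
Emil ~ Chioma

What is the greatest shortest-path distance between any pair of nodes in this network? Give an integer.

Eccentricity of each node (its greatest distance to any other): Beata:4, Bob:3, Chioma:2, Emil:3, Esperanza:3, Ivy:3, Nate:3, Rhea:4, Vera:3, Ximena:3.
The maximum eccentricity is 4, realized for instance by the pair Rhea–Beata via Rhea – Bob – Chioma – Emil – Beata. So the diameter is 4.

4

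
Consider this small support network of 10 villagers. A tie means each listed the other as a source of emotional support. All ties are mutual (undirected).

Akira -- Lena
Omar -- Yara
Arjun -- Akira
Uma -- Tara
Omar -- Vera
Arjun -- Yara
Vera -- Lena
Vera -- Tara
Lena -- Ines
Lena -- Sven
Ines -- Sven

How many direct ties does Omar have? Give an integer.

2

Omar is directly tied to Vera and Yara. That is 2 neighbors, so the degree of Omar is 2.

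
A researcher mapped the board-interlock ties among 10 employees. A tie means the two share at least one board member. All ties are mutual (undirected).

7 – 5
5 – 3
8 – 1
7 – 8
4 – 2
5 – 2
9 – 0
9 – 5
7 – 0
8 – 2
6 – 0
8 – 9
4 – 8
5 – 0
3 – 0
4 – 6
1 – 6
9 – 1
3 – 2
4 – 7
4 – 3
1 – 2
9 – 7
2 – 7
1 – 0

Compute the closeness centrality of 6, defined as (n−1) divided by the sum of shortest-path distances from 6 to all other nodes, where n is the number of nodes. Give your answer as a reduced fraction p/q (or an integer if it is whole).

3/5

Distances from 6: 0:1, 1:1, 2:2, 3:2, 4:1, 5:2, 7:2, 8:2, 9:2. Sum = 15.
n = 10, so closeness = 9/15 = 3/5.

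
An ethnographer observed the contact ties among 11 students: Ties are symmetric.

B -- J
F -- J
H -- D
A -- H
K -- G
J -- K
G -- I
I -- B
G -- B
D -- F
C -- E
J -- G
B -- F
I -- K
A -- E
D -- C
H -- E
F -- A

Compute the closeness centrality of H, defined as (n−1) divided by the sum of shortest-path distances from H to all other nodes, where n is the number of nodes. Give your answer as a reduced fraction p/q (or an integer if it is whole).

Distances from H: A:1, B:3, C:2, D:1, E:1, F:2, G:4, I:4, J:3, K:4. Sum = 25.
n = 11, so closeness = 10/25 = 2/5.

2/5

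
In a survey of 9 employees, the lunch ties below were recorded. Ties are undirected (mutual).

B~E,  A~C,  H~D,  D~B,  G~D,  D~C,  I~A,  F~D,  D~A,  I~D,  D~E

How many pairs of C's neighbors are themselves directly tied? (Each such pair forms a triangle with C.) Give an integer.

1

C's neighbors: A and D.
Neighbor pairs that are themselves tied: C–A–D. Each forms one triangle with C, for 1 in total.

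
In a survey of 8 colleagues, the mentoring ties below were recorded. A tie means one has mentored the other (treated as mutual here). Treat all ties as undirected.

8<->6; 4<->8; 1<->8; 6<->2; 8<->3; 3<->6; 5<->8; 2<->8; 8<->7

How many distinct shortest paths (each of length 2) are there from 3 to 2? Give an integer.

The shortest distance is 2. The length-2 paths are: 3–8–2; 3–6–2.
That gives 2 distinct shortest paths.

2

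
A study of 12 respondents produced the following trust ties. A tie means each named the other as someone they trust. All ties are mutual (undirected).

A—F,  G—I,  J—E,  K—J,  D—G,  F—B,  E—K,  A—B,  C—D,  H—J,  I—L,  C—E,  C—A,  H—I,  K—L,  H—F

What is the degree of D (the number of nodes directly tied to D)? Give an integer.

2

D is directly tied to C and G. That is 2 neighbors, so the degree of D is 2.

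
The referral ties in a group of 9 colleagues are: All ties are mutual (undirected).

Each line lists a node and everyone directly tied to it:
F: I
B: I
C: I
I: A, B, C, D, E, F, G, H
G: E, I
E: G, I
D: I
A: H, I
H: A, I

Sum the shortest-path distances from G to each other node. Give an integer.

Distances from G: A:2, B:2, C:2, D:2, E:1, F:2, H:2, I:1.
Sum = 2 + 2 + 2 + 2 + 1 + 2 + 2 + 1 = 14.

14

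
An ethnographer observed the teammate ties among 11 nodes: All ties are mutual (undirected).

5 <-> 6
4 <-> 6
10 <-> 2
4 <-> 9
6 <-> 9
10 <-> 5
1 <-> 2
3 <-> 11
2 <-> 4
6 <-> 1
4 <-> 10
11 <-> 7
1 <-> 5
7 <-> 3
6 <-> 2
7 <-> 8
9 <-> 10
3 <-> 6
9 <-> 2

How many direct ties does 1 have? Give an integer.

1 is directly tied to 2, 5, and 6. That is 3 neighbors, so the degree of 1 is 3.

3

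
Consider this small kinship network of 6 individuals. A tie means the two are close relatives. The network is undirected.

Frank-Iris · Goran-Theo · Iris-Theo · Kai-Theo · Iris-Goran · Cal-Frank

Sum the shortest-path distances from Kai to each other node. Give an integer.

Distances from Kai: Cal:4, Frank:3, Goran:2, Iris:2, Theo:1.
Sum = 4 + 3 + 2 + 2 + 1 = 12.

12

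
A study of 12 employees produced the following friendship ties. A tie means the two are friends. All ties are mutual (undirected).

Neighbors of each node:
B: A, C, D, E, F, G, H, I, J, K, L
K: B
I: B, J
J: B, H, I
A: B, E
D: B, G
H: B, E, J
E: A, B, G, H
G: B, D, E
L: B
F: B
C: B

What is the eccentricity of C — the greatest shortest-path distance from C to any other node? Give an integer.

2

Distances from C: A:2, B:1, D:2, E:2, F:2, G:2, H:2, I:2, J:2, K:2, L:2.
The largest is 2 (to D, J, I, L, F, A, H, K, E, and G), so the eccentricity of C is 2.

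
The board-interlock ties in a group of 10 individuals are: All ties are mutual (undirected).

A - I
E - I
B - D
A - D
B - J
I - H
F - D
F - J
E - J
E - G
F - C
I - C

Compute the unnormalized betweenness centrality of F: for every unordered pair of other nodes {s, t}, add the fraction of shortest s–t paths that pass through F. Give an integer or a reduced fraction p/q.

Pairs whose geodesics pass through F — E–D: 1/3; G–D: 1/3; D–C: 1; D–J: 1/2; B–C: 2/2; C–J: 1; A–J: 1/3.
All other pairs contribute 0.
Summing the contributions gives betweenness(F) = 9/2.

9/2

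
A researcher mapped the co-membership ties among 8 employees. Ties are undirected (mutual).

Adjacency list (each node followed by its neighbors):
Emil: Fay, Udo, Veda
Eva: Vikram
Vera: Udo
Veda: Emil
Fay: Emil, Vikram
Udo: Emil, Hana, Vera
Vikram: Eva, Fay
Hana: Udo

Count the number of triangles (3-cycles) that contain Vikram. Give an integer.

0

Vikram's neighbors are Eva and Fay, but none of them are tied to each other, so no triangle contains Vikram.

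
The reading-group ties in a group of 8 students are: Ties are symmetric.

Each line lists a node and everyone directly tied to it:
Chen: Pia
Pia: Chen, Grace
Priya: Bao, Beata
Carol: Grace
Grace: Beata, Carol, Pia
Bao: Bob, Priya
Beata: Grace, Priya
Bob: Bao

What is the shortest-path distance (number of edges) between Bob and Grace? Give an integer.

4

One shortest route is Bob – Bao – Priya – Beata – Grace, which uses 4 edges, and at distance 3 from Bob we only reach {Beata}, which does not include Grace. So d(Bob,Grace) = 4.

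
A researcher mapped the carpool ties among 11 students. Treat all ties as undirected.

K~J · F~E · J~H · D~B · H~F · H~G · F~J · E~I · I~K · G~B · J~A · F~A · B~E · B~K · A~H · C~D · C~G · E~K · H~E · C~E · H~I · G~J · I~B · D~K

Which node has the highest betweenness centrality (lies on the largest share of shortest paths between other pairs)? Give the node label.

E

Unnormalized betweenness of each node: A:0, B:79/24, C:5/3, D:5/6, E:191/24, F:5/4, G:15/4, H:17/3, I:13/12, J:127/24, K:125/24.
E has the largest value, 191/24, making it the main broker — the node through which the most shortest paths run.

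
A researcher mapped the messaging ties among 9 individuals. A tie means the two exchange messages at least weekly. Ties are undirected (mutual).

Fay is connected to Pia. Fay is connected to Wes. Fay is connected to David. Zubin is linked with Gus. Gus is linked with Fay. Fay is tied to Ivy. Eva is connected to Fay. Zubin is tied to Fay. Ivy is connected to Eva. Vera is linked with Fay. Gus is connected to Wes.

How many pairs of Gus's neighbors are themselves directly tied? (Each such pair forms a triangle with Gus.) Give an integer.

2

Gus's neighbors: Fay, Wes, and Zubin.
Neighbor pairs that are themselves tied: Gus–Fay–Wes; Gus–Fay–Zubin. Each forms one triangle with Gus, for 2 in total.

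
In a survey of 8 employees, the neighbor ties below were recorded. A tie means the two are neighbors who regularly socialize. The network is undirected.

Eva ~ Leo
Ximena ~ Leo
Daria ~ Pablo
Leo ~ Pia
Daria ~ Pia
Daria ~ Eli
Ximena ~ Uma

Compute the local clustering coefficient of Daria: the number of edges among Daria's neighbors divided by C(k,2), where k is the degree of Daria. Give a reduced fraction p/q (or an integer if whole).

0

Daria's neighbors: Eli, Pablo, and Pia (k = 3).
Possible neighbor pairs: C(3,2) = 3. Edges among them: none → e = 0.
Clustering(Daria) = 0/3 = 0.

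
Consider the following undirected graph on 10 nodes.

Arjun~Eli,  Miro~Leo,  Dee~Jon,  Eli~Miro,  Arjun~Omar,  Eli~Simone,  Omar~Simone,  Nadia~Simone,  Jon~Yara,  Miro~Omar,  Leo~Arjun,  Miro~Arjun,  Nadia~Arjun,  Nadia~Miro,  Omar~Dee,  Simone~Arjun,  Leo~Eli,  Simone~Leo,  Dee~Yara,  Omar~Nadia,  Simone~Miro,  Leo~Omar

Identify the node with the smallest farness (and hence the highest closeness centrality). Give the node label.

Farness (sum of distances to all others) for each node — Arjun:14, Dee:16, Eli:19, Jon:23, Leo:15, Miro:14, Nadia:16, Omar:12, Simone:14, Yara:23.
The smallest farness is 12, for Omar, so Omar has the highest closeness.

Omar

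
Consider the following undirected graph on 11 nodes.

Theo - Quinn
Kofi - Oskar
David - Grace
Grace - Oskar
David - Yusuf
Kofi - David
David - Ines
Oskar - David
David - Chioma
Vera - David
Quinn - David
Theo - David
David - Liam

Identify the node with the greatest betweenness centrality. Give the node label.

Unnormalized betweenness of each node: Chioma:0, David:83/2, Grace:0, Ines:0, Kofi:0, Liam:0, Oskar:1/2, Quinn:0, Theo:0, Vera:0, Yusuf:0.
David has the largest value, 83/2, making it the main broker — the node through which the most shortest paths run.

David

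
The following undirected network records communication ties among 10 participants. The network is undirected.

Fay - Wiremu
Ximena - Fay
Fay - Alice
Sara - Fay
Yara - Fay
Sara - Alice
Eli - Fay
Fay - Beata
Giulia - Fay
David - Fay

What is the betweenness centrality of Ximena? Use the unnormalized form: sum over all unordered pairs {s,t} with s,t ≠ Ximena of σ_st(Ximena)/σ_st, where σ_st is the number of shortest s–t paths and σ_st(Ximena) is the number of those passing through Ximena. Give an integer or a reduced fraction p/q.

0

No shortest path between any pair of other nodes passes through Ximena.
Summing the contributions gives betweenness(Ximena) = 0.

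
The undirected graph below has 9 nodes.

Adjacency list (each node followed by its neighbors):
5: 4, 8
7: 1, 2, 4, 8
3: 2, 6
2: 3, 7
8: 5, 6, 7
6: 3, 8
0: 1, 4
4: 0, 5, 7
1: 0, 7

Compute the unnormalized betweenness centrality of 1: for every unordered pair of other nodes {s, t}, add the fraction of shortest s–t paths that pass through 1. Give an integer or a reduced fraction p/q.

Pairs whose geodesics pass through 1 — 7–0: 1/2; 0–8: 1/3; 0–6: 1/3; 0–3: 1/2; 0–2: 1/2.
All other pairs contribute 0.
Summing the contributions gives betweenness(1) = 13/6.

13/6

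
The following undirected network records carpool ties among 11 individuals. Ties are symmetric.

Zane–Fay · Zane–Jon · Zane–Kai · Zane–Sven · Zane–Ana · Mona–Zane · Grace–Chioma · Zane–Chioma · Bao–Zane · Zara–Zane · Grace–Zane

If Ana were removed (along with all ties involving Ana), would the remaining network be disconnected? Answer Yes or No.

No

Even without Ana, every remaining node can still reach every other (the residual graph is connected), so Ana is not a cut vertex.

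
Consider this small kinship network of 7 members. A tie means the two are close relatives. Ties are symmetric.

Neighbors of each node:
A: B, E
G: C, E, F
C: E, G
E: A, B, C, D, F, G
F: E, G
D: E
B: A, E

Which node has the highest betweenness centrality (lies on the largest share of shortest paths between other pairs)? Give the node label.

E

Unnormalized betweenness of each node: A:0, B:0, C:0, D:0, E:23/2, F:0, G:1/2.
E has the largest value, 23/2, making it the main broker — the node through which the most shortest paths run.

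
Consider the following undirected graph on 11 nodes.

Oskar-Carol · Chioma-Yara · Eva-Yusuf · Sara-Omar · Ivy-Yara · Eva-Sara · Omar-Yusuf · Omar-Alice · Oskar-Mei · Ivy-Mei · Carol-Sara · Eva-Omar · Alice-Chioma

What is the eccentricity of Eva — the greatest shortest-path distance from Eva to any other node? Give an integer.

5

Distances from Eva: Alice:2, Carol:2, Chioma:3, Ivy:5, Mei:4, Omar:1, Oskar:3, Sara:1, Yara:4, Yusuf:1.
The largest is 5 (to Ivy), so the eccentricity of Eva is 5.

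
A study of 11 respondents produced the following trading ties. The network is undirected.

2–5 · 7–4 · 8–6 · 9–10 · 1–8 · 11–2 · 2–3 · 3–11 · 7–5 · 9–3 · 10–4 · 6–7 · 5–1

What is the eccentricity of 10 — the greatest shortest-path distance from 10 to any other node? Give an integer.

4

Distances from 10: 1:4, 2:3, 3:2, 4:1, 5:3, 6:3, 7:2, 8:4, 9:1, 11:3.
The largest is 4 (to 8 and 1), so the eccentricity of 10 is 4.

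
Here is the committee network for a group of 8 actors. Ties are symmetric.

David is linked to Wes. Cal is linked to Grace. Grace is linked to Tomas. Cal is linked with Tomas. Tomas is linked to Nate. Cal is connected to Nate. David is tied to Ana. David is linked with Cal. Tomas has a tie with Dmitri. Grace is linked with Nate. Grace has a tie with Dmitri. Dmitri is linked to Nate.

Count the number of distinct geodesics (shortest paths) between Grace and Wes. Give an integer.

The shortest distance is 3, and the only length-3 path is Grace–Cal–David–Wes. So there is exactly 1 shortest path.

1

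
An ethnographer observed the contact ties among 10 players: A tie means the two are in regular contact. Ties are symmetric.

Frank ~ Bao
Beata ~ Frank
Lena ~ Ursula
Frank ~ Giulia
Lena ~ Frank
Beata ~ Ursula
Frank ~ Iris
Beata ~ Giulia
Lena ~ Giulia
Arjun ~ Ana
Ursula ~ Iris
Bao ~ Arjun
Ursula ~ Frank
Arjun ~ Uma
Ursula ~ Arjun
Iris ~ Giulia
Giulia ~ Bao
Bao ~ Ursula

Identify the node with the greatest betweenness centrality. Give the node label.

Unnormalized betweenness of each node: Ana:0, Arjun:15, Bao:47/10, Beata:1/5, Frank:11/5, Giulia:2, Iris:1/5, Lena:1/5, Uma:0, Ursula:25/2.
Arjun has the largest value, 15, making it the main broker — the node through which the most shortest paths run.

Arjun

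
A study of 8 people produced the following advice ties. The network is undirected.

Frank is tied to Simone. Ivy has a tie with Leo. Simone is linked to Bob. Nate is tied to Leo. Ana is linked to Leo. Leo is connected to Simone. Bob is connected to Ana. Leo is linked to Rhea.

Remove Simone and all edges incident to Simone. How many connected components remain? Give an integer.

2

Without Simone, the remaining ties split the others into: {Ana, Bob, Ivy, Leo, Nate, Rhea}; {Frank}.
That's 2 separate components.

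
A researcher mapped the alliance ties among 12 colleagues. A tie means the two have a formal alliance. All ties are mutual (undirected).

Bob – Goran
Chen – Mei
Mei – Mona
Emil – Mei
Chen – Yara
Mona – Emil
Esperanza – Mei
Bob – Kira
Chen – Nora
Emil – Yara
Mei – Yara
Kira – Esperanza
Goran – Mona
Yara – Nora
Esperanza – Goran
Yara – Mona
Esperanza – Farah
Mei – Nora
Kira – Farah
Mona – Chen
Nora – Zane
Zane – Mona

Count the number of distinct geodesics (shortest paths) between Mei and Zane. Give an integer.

2

The shortest distance is 2. The length-2 paths are: Mei–Mona–Zane; Mei–Nora–Zane.
That gives 2 distinct shortest paths.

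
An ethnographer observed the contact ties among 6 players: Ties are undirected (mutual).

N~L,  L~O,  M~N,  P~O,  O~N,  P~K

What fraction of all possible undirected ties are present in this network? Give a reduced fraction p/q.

There are 6 edges and 6 nodes, so the maximum possible is C(6,2) = 15.
Density = 6/15 = 2/5.

2/5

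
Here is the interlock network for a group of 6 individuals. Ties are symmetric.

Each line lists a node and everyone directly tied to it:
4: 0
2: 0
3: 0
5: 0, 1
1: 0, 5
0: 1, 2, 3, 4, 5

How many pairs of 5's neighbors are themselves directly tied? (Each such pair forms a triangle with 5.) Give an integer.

1

5's neighbors: 0 and 1.
Neighbor pairs that are themselves tied: 5–0–1. Each forms one triangle with 5, for 1 in total.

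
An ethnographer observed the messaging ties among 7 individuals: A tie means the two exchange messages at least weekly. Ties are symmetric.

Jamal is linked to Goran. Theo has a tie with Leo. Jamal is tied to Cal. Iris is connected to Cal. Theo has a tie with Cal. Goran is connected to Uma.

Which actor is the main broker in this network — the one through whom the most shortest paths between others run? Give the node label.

Cal

Unnormalized betweenness of each node: Cal:11, Goran:5, Iris:0, Jamal:8, Leo:0, Theo:5, Uma:0.
Cal has the largest value, 11, making it the main broker — the node through which the most shortest paths run.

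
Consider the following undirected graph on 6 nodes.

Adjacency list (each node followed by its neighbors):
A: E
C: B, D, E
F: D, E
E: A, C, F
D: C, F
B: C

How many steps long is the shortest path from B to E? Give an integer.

2

One shortest route is B – C – E, which uses 2 edges, and B and E are not directly tied, so nothing shorter exists. So d(B,E) = 2.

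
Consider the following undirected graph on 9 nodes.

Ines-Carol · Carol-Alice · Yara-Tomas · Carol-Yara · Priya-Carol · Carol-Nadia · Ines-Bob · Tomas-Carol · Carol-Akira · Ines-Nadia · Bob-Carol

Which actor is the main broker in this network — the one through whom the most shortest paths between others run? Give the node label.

Carol

Unnormalized betweenness of each node: Akira:0, Alice:0, Bob:0, Carol:49/2, Ines:1/2, Nadia:0, Priya:0, Tomas:0, Yara:0.
Carol has the largest value, 49/2, making it the main broker — the node through which the most shortest paths run.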